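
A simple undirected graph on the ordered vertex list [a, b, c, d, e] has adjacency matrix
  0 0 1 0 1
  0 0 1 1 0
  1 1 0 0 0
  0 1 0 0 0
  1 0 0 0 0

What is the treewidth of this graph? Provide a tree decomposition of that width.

Each bag holds 2 vertices, so the decomposition has width 1, which upper-bounds the treewidth. Since G has at least one edge (e.g. b–d), it is not an edgeless graph, so tw(G) ≥ 1. Therefore the treewidth is 1.

Treewidth 1.
Bags: B1 = {b, d}  B2 = {b, c}  B3 = {a, c}  B4 = {a, e}
Tree: B1–B2, B2–B3, B3–B4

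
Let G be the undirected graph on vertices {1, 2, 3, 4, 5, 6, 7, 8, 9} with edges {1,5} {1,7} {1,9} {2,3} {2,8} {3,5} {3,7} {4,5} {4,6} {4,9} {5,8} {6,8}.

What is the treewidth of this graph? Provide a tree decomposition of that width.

Each bag holds 4 vertices, so the decomposition has width 3, which upper-bounds the treewidth. For the lower bound: the 4 vertex sets {2,3,7}, {1}, {5}, {4,6,8,9} are disjoint, each induces a connected subgraph, and every pair is joined by at least one edge of G. Contracting each set to a single vertex therefore yields K_{4} as a minor, and since treewidth is minor-monotone, tw(G) ≥ tw(K_{4}) = 3. Therefore the treewidth is 3.

Treewidth 3.
Bags: B1 = {1, 2, 3, 7}  B2 = {1, 2, 3, 5}  B3 = {1, 2, 5, 8}  B4 = {1, 5, 8, 9}  B5 = {4, 5, 8, 9}  B6 = {4, 6, 8, 9}
Tree: B1–B2, B2–B3, B3–B4, B4–B5, B5–B6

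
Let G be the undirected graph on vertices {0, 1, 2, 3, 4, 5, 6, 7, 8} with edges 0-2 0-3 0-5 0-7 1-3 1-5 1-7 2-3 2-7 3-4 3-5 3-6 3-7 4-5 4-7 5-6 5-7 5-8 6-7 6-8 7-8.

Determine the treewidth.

A width-3 tree decomposition is:
Bags: B1 = {3, 5, 6, 7}  B2 = {0, 3, 5, 7}  B3 = {0, 2, 3, 7}  B4 = {3, 4, 5, 7}  B5 = {1, 3, 5, 7}  B6 = {5, 6, 7, 8}
Tree: B1–B2, B2–B3, B2–B4, B2–B5, B1–B6
The largest bag has 4 vertices, giving width 3; this decomposition certifies tw(G) ≤ 3. Conversely, {5, 6, 7, 8} is a clique of size 4, and the vertices of any clique must share a bag in every tree decomposition; so some bag has ≥ 4 vertices and tw(G) ≥ 3. Hence tw(G) = 3 exactly.

3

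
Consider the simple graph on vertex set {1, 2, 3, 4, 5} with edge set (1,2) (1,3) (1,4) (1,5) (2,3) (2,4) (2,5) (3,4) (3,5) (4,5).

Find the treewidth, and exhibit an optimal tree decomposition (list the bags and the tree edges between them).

Treewidth 4.
One optimal decomposition is:
Bags: B1 = {1, 2, 3, 4, 5}
Tree: (single bag)

With just one bag of size 5, the width is 5 − 1 = 4, so tw(G) ≤ 4. Conversely, {1, 2, 3, 4, 5} is a clique of size 5, and the vertices of any clique must share a bag in every tree decomposition; so some bag has ≥ 5 vertices and tw(G) ≥ 4. Therefore the treewidth is 4.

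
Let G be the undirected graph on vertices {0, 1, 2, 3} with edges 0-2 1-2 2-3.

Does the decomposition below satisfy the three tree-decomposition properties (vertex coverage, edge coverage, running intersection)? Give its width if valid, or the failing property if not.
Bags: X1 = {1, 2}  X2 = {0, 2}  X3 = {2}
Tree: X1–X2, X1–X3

No — vertex 3 appears in no bag.

A tree decomposition must satisfy three properties: every vertex lies in some bag; for every edge, both endpoints lie together in some bag; and for every vertex, the bags containing it form a connected subtree. Here vertex 3 appears in no bag, so the decomposition is invalid.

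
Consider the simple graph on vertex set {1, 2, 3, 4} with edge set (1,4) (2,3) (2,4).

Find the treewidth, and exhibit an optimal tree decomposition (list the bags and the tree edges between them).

Every bag has size at most 2, so the width is 2 − 1 = 1 and tw(G) ≤ 1. Since G has at least one edge (e.g. 3–2), it is not an edgeless graph, so tw(G) ≥ 1. Hence tw(G) = 1 exactly.

Treewidth 1.
One such decomposition:
Bags: B1 = {2, 3}  B2 = {2, 4}  B3 = {1, 4}
Tree: B1–B2, B2–B3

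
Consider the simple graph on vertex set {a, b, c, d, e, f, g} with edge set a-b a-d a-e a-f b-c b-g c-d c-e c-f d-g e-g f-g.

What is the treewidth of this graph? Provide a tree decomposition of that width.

Treewidth 3.
One optimal decomposition is:
Bags: B1 = {a, b, c, g}  B2 = {a, c, f, g}  B3 = {a, c, d, g}  B4 = {a, c, e, g}
Tree: B1–B2, B2–B3, B3–B4

The largest bag has 4 vertices, giving width 3; this decomposition certifies tw(G) ≤ 3. For the lower bound: the 4 vertex sets {b,g}, {a,f}, {c}, {d} are disjoint, each induces a connected subgraph, and every pair is joined by at least one edge of G. Contracting each set to a single vertex therefore yields K_{4} as a minor, and since treewidth is minor-monotone, tw(G) ≥ tw(K_{4}) = 3. The upper and lower bounds meet at 3, so that is the treewidth.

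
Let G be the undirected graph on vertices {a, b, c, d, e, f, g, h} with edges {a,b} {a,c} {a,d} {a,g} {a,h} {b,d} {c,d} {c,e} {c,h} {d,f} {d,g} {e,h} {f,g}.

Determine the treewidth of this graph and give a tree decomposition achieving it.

The largest bag has 3 vertices, giving width 2; this decomposition certifies tw(G) ≤ 2. For the lower bound, the 3 vertices {a, d, g} are pairwise adjacent, and any tree decomposition puts a clique entirely inside one bag — forcing width ≥ 2. Combining the bounds, tw(G) = 2.

Treewidth 2.
Bags: B1 = {a, b, d}  B2 = {a, c, d}  B3 = {a, d, g}  B4 = {a, c, h}  B5 = {c, e, h}  B6 = {d, f, g}
Tree: B1–B2, B2–B3, B2–B4, B4–B5, B3–B6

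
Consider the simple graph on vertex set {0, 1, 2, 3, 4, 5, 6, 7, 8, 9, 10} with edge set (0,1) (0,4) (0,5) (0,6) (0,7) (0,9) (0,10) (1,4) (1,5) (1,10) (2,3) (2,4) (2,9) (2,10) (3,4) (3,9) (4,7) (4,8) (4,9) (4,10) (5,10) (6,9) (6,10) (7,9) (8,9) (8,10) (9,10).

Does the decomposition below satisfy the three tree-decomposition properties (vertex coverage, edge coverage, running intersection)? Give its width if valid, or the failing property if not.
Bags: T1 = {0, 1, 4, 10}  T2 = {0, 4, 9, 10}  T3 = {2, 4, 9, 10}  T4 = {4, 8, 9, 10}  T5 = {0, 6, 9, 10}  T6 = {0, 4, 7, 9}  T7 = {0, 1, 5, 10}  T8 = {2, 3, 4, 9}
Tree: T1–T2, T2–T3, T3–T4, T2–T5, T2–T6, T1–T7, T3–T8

Checking the three conditions: (i) the bags cover all of {0, 1, 2, 3, 4, 5, 6, 7, 8, 9, 10}; (ii) for each edge, some bag contains both endpoints; (iii) the bags containing any fixed vertex form a subtree. All hold, so the decomposition is valid with width 4 − 1 = 3.

Yes; width 3.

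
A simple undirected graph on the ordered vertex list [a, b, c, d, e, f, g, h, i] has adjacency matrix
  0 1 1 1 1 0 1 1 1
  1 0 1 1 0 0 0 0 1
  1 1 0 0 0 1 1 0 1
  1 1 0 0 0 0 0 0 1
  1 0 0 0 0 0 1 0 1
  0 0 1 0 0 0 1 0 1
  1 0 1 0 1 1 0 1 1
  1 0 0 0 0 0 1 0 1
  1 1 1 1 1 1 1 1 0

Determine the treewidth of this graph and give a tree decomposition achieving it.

Every bag has size at most 4, so the width is 4 − 1 = 3 and tw(G) ≤ 3. For the lower bound, the 4 vertices {a, b, d, i} are pairwise adjacent, and any tree decomposition puts a clique entirely inside one bag — forcing width ≥ 3. Hence tw(G) = 3 exactly.

Treewidth 3.
One optimal decomposition is:
Bags: B1 = {a, b, c, i}  B2 = {a, c, g, i}  B3 = {c, f, g, i}  B4 = {a, b, d, i}  B5 = {a, e, g, i}  B6 = {a, g, h, i}
Tree: B1–B2, B2–B3, B1–B4, B2–B5, B2–B6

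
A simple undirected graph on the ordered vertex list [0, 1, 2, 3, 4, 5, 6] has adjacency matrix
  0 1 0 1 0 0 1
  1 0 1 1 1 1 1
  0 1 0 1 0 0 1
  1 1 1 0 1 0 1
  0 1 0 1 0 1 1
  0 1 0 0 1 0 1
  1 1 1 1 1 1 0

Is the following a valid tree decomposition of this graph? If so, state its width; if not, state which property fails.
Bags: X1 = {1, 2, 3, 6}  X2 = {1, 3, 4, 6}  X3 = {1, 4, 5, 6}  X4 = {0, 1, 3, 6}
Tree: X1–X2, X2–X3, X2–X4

Vertex coverage: the bags together contain {0, 1, 2, 3, 4, 5, 6}, the full vertex set. Edge coverage: each edge of G has both endpoints in at least one bag. Running intersection: for every vertex, the bags containing it form a connected subtree. All three properties hold, so this is a valid tree decomposition of width max|bag| − 1 = 3, and hence tw(G) ≤ 3.

Yes; width 3.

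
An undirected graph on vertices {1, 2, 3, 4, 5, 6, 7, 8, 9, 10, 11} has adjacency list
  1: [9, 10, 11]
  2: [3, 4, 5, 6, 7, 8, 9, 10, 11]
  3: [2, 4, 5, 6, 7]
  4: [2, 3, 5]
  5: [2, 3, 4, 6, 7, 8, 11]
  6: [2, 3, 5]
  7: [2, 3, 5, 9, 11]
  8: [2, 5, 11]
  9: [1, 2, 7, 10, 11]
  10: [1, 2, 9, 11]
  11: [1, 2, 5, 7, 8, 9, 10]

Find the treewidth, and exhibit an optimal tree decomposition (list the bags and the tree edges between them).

Treewidth 3.
One optimal decomposition is:
Bags: B1 = {2, 5, 7, 11}  B2 = {2, 3, 5, 7}  B3 = {2, 7, 9, 11}  B4 = {2, 3, 4, 5}  B5 = {2, 9, 10, 11}  B6 = {2, 5, 8, 11}  B7 = {1, 9, 10, 11}  B8 = {2, 3, 5, 6}
Tree: B1–B2, B1–B3, B2–B4, B3–B5, B1–B6, B5–B7, B2–B8

The largest bag has 4 vertices, giving width 3; this decomposition certifies tw(G) ≤ 3. Conversely, {1, 9, 10, 11} is a clique of size 4, and the vertices of any clique must share a bag in every tree decomposition; so some bag has ≥ 4 vertices and tw(G) ≥ 3. Hence tw(G) = 3 exactly.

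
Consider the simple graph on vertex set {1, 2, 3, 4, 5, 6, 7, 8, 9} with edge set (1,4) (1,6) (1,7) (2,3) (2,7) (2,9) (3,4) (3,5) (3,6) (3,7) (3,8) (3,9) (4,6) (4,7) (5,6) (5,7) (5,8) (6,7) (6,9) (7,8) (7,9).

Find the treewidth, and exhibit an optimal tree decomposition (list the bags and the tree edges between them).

Every bag has size at most 4, so the width is 4 − 1 = 3 and tw(G) ≤ 3. For the lower bound, the 4 vertices {1, 4, 6, 7} are pairwise adjacent, and any tree decomposition puts a clique entirely inside one bag — forcing width ≥ 3. The upper and lower bounds meet at 3, so that is the treewidth.

Treewidth 3.
One optimal decomposition is:
Bags: B1 = {3, 5, 6, 7}  B2 = {3, 5, 7, 8}  B3 = {3, 6, 7, 9}  B4 = {3, 4, 6, 7}  B5 = {2, 3, 7, 9}  B6 = {1, 4, 6, 7}
Tree: B1–B2, B1–B3, B1–B4, B3–B5, B4–B6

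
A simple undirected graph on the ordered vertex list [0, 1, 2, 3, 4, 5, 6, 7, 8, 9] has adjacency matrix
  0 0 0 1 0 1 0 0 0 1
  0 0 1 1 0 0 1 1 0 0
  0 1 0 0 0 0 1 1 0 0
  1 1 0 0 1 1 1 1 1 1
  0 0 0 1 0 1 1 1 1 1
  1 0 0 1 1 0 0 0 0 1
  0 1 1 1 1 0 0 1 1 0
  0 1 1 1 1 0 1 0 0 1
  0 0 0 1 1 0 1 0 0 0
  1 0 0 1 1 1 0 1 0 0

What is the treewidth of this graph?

A width-3 tree decomposition is:
Bags: B1 = {3, 4, 5, 9}  B2 = {3, 4, 7, 9}  B3 = {3, 4, 6, 7}  B4 = {0, 3, 5, 9}  B5 = {1, 3, 6, 7}  B6 = {3, 4, 6, 8}  B7 = {1, 2, 6, 7}
Tree: B1–B2, B2–B3, B1–B4, B3–B5, B3–B6, B5–B7
The largest bag has 4 vertices, giving width 3; this decomposition certifies tw(G) ≤ 3. For the lower bound, the 4 vertices {1, 2, 6, 7} are pairwise adjacent, and any tree decomposition puts a clique entirely inside one bag — forcing width ≥ 3. Hence tw(G) = 3 exactly.

3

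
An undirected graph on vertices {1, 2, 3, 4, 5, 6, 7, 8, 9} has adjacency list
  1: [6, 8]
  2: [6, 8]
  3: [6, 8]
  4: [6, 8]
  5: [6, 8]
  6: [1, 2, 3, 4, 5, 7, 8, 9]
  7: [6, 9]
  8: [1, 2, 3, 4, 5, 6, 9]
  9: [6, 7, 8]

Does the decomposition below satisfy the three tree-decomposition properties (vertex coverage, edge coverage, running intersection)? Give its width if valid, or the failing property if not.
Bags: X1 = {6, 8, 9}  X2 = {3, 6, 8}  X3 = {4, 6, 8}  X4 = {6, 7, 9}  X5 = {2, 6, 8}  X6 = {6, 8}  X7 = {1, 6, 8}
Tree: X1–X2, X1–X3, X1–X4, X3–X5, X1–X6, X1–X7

A tree decomposition must satisfy three properties: every vertex lies in some bag; for every edge, both endpoints lie together in some bag; and for every vertex, the bags containing it form a connected subtree. Here vertex 5 appears in no bag, so the decomposition is invalid.

No — vertex 5 appears in no bag.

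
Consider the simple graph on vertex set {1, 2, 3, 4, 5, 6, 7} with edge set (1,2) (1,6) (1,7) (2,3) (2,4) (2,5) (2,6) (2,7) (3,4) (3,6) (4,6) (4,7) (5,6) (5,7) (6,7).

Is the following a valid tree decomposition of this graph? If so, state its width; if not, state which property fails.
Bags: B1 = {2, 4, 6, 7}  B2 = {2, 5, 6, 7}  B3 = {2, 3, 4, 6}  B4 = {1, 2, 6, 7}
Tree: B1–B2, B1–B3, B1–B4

Yes; width 3.

Checking the three conditions: (i) the bags cover all of {1, 2, 3, 4, 5, 6, 7}; (ii) for each edge, some bag contains both endpoints; (iii) the bags containing any fixed vertex form a subtree. All hold, so the decomposition is valid with width 4 − 1 = 3.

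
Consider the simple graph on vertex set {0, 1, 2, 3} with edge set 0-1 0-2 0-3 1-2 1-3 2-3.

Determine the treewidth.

3

A width-3 tree decomposition is:
Bags: B1 = {0, 1, 2, 3}
Tree: (single bag)
With just one bag of size 4, the width is 4 − 1 = 3, so tw(G) ≤ 3. Conversely, {0, 1, 2, 3} is a clique of size 4, and the vertices of any clique must share a bag in every tree decomposition; so some bag has ≥ 4 vertices and tw(G) ≥ 3. Hence tw(G) = 3 exactly.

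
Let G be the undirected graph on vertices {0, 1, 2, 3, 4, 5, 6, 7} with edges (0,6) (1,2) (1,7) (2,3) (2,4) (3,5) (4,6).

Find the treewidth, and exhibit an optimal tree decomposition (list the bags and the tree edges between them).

Treewidth 1.
One optimal decomposition is:
Bags: B1 = {1, 2}  B2 = {2, 4}  B3 = {2, 3}  B4 = {4, 6}  B5 = {1, 7}  B6 = {3, 5}  B7 = {0, 6}
Tree: B1–B2, B1–B3, B2–B4, B1–B5, B3–B6, B4–B7

The largest bag has 2 vertices, giving width 1; this decomposition certifies tw(G) ≤ 1. G has an edge, so its treewidth is at least 1. The upper and lower bounds meet at 1, so that is the treewidth.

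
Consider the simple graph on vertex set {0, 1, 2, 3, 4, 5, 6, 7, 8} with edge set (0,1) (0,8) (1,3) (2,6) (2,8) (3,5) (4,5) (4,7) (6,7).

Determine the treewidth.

2

A width-2 tree decomposition is:
Bags: B1 = {3, 4, 5}  B2 = {1, 3, 4}  B3 = {0, 1, 4}  B4 = {0, 4, 8}  B5 = {2, 4, 8}  B6 = {2, 4, 6}  B7 = {4, 6, 7}
Tree: B1–B2, B2–B3, B3–B4, B4–B5, B5–B6, B6–B7
Every bag has size at most 3, so the width is 3 − 1 = 2 and tw(G) ≤ 2. Since 4–5–3–1–0–8–2–6–7–4 is a cycle in G, G is not acyclic. Forests are exactly the graphs of treewidth ≤ 1, so tw(G) ≥ 2. The upper and lower bounds meet at 2, so that is the treewidth.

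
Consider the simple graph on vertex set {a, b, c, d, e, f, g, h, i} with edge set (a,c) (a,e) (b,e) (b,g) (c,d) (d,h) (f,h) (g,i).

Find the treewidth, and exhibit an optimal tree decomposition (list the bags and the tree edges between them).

Treewidth 1.
Bags: B1 = {g, i}  B2 = {b, g}  B3 = {b, e}  B4 = {a, e}  B5 = {a, c}  B6 = {c, d}  B7 = {d, h}  B8 = {f, h}
Tree: B1–B2, B2–B3, B3–B4, B4–B5, B5–B6, B6–B7, B7–B8

Every bag has size at most 2, so the width is 2 − 1 = 1 and tw(G) ≤ 1. Any graph with an edge has treewidth ≥ 1, and G has the edge i–g. The upper and lower bounds meet at 1, so that is the treewidth.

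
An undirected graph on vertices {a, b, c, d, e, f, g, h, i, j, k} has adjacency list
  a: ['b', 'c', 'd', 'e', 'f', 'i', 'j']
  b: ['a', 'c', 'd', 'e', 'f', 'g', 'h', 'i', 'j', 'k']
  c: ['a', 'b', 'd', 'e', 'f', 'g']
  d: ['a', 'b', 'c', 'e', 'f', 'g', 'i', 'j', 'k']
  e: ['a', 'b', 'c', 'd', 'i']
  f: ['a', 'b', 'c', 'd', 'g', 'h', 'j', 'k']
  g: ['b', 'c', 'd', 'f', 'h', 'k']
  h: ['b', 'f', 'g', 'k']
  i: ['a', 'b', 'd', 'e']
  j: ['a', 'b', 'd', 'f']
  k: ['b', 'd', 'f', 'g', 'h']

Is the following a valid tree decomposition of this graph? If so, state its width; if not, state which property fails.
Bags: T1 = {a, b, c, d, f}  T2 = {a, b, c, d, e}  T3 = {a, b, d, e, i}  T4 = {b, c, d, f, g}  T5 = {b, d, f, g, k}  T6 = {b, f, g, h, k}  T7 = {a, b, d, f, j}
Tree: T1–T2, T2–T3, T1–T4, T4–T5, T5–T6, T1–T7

Yes; width 4.

Every vertex of G appears in some bag (union = {a, b, c, d, e, f, g, h, i, j, k}); every edge is covered by a bag; and for each vertex v the set of bags containing v is connected in the bag tree. The decomposition is therefore valid. The largest bag has 5 vertices, so the width is 4.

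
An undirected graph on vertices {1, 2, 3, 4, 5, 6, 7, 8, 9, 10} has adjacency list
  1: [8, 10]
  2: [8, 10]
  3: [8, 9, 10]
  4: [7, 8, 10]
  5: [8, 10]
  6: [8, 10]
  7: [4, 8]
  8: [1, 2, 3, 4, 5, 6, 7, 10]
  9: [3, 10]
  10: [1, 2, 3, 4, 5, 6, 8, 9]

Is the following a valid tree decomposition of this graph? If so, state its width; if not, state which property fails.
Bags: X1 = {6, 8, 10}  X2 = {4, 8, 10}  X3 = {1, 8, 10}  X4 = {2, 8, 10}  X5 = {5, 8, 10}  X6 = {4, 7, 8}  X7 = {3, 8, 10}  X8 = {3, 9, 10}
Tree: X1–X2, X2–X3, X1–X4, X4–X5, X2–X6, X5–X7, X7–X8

Yes; width 2.

Vertex coverage: the bags together contain {1, 2, 3, 4, 5, 6, 7, 8, 9, 10}, the full vertex set. Edge coverage: each edge of G has both endpoints in at least one bag. Running intersection: for every vertex, the bags containing it form a connected subtree. All three properties hold, so this is a valid tree decomposition of width max|bag| − 1 = 2, and hence tw(G) ≤ 2.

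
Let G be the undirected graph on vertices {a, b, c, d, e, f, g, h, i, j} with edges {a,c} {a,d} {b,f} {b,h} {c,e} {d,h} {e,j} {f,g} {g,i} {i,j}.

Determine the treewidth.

2

A width-2 tree decomposition is:
Bags: B1 = {a, c, e}  B2 = {a, e, j}  B3 = {a, i, j}  B4 = {a, g, i}  B5 = {a, f, g}  B6 = {a, b, f}  B7 = {a, b, h}  B8 = {a, d, h}
Tree: B1–B2, B2–B3, B3–B4, B4–B5, B5–B6, B6–B7, B7–B8
Each bag holds 3 vertices, so the decomposition has width 2, which upper-bounds the treewidth. The edges a–c–e–j–i–g–f–b–h–d–a form a cycle, so G is not a tree and its treewidth is at least 2. Therefore the treewidth is 2.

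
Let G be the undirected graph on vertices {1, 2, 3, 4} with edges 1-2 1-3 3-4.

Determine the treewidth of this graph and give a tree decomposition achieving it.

Treewidth 1.
One such decomposition:
Bags: B1 = {1, 3}  B2 = {3, 4}  B3 = {1, 2}
Tree: B1–B2, B1–B3

Each bag holds 2 vertices, so the decomposition has width 1, which upper-bounds the treewidth. Any graph with an edge has treewidth ≥ 1, and G has the edge 1–3. The upper and lower bounds meet at 1, so that is the treewidth.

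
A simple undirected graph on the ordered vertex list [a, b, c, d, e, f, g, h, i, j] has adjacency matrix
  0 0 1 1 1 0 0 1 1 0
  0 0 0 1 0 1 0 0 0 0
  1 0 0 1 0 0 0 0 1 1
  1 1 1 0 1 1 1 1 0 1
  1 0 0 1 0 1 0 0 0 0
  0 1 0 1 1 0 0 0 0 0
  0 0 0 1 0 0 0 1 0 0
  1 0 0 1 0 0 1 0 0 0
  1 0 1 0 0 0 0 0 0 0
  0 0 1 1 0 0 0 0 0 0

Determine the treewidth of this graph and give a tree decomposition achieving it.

The largest bag has 3 vertices, giving width 2; this decomposition certifies tw(G) ≤ 2. On the other hand G contains the 3-clique {d, e, f}. A clique must lie in a single bag of any decomposition, so no decomposition can have width below 2. Combining the bounds, tw(G) = 2.

Treewidth 2.
Bags: B1 = {a, c, d}  B2 = {a, d, h}  B3 = {c, d, j}  B4 = {d, g, h}  B5 = {a, d, e}  B6 = {d, e, f}  B7 = {a, c, i}  B8 = {b, d, f}
Tree: B1–B2, B1–B3, B2–B4, B2–B5, B5–B6, B1–B7, B6–B8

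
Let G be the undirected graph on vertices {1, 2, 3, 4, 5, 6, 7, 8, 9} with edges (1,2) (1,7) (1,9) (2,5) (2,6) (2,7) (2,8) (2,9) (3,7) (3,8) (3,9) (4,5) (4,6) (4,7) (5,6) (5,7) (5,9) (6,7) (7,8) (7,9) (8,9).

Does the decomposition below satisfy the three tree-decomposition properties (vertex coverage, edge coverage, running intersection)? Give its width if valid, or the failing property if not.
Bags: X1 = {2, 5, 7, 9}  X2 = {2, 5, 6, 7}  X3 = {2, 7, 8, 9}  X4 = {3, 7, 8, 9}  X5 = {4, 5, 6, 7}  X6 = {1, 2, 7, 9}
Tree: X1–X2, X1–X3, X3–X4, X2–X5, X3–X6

Vertex coverage: the bags together contain {1, 2, 3, 4, 5, 6, 7, 8, 9}, the full vertex set. Edge coverage: each edge of G has both endpoints in at least one bag. Running intersection: for every vertex, the bags containing it form a connected subtree. All three properties hold, so this is a valid tree decomposition of width max|bag| − 1 = 3, and hence tw(G) ≤ 3.

Yes; width 3.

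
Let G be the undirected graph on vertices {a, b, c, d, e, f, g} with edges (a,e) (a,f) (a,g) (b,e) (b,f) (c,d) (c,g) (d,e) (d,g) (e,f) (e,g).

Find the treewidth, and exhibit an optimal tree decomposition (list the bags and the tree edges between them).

Treewidth 2.
Bags: B1 = {a, e, f}  B2 = {a, e, g}  B3 = {d, e, g}  B4 = {b, e, f}  B5 = {c, d, g}
Tree: B1–B2, B2–B3, B1–B4, B3–B5

Each bag holds 3 vertices, so the decomposition has width 2, which upper-bounds the treewidth. On the other hand G contains the 3-clique {d, e, g}. A clique must lie in a single bag of any decomposition, so no decomposition can have width below 2. Hence tw(G) = 2 exactly.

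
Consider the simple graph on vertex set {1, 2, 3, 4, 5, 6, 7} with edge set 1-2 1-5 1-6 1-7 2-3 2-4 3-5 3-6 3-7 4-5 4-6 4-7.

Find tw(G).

A width-3 tree decomposition is:
Bags: B1 = {1, 3, 4, 6}  B2 = {1, 3, 4, 5}  B3 = {1, 3, 4, 7}  B4 = {1, 2, 3, 4}
Tree: B1–B2, B2–B3, B3–B4
The largest bag has 4 vertices, giving width 3; this decomposition certifies tw(G) ≤ 3. For the lower bound: the 4 vertex sets {1,6}, {3,5}, {4}, {7} are disjoint, each induces a connected subgraph, and every pair is joined by at least one edge of G. Contracting each set to a single vertex therefore yields K_{4} as a minor, and since treewidth is minor-monotone, tw(G) ≥ tw(K_{4}) = 3. Therefore the treewidth is 3.

3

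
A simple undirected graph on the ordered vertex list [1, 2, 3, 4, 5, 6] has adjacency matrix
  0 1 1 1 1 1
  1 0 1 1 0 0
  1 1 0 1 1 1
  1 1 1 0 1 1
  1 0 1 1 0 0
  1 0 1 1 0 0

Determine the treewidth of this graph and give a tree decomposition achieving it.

Treewidth 3.
Bags: B1 = {1, 3, 4, 6}  B2 = {1, 2, 3, 4}  B3 = {1, 3, 4, 5}
Tree: B1–B2, B1–B3

The largest bag has 4 vertices, giving width 3; this decomposition certifies tw(G) ≤ 3. On the other hand G contains the 4-clique {1, 2, 3, 4}. A clique must lie in a single bag of any decomposition, so no decomposition can have width below 3. Combining the bounds, tw(G) = 3.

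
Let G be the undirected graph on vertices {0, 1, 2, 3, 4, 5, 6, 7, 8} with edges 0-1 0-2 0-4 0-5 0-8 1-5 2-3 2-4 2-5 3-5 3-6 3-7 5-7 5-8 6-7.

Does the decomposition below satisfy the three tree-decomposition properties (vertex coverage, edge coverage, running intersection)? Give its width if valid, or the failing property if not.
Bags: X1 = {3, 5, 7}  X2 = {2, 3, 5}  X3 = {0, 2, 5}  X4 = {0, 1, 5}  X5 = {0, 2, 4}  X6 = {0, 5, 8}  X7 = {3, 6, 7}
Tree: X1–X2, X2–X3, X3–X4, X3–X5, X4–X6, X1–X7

Every vertex of G appears in some bag (union = {0, 1, 2, 3, 4, 5, 6, 7, 8}); every edge is covered by a bag; and for each vertex v the set of bags containing v is connected in the bag tree. The decomposition is therefore valid. The largest bag has 3 vertices, so the width is 2.

Yes; width 2.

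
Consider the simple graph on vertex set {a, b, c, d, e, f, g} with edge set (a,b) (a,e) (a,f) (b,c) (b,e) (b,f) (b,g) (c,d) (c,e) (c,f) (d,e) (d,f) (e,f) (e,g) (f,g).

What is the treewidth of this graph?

3

A width-3 tree decomposition is:
Bags: B1 = {c, d, e, f}  B2 = {b, c, e, f}  B3 = {b, e, f, g}  B4 = {a, b, e, f}
Tree: B1–B2, B2–B3, B3–B4
Every bag has size at most 4, so the width is 4 − 1 = 3 and tw(G) ≤ 3. On the other hand G contains the 4-clique {c, d, e, f}. A clique must lie in a single bag of any decomposition, so no decomposition can have width below 3. Combining the bounds, tw(G) = 3.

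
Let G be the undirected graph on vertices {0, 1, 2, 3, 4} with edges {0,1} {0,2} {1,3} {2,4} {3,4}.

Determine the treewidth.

A width-2 tree decomposition is:
Bags: B1 = {0, 1, 2}  B2 = {1, 2, 4}  B3 = {1, 3, 4}
Tree: B1–B2, B2–B3
Every bag has size at most 3, so the width is 3 − 1 = 2 and tw(G) ≤ 2. Since 1–0–2–4–3–1 is a cycle in G, G is not acyclic. Forests are exactly the graphs of treewidth ≤ 1, so tw(G) ≥ 2. Combining the bounds, tw(G) = 2.

2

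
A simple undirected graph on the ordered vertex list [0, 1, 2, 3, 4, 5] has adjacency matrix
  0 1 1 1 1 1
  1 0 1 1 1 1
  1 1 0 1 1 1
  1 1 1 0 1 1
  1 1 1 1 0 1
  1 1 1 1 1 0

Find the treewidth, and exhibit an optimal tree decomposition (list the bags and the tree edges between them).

Treewidth 5.
One optimal decomposition is:
Bags: B1 = {0, 1, 2, 3, 4, 5}
Tree: (single bag)

A single bag containing all 6 vertices is trivially a valid decomposition of width 5. On the other hand G contains the 6-clique {0, 1, 2, 3, 4, 5}. A clique must lie in a single bag of any decomposition, so no decomposition can have width below 5. Hence tw(G) = 5 exactly.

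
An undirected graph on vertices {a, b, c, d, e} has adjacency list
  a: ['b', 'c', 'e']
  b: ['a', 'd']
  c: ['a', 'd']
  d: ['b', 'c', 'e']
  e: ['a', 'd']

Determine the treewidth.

A width-2 tree decomposition is:
Bags: B1 = {a, c, d}  B2 = {a, b, d}  B3 = {a, d, e}
Tree: B1–B2, B2–B3
Each bag holds 3 vertices, so the decomposition has width 2, which upper-bounds the treewidth. Since a–c–d–b–a is a cycle in G, G is not acyclic. Forests are exactly the graphs of treewidth ≤ 1, so tw(G) ≥ 2. Combining the bounds, tw(G) = 2.

2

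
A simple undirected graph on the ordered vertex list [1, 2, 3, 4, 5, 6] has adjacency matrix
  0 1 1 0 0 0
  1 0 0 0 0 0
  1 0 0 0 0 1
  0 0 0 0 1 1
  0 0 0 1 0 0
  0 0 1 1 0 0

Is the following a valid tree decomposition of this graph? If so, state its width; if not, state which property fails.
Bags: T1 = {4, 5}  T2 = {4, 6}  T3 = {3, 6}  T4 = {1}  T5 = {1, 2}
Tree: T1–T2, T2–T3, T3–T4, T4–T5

No — edge (3,1) lies in no bag.

A tree decomposition must satisfy three properties: every vertex lies in some bag; for every edge, both endpoints lie together in some bag; and for every vertex, the bags containing it form a connected subtree. Here edge (3,1) lies in no bag, so the decomposition is invalid.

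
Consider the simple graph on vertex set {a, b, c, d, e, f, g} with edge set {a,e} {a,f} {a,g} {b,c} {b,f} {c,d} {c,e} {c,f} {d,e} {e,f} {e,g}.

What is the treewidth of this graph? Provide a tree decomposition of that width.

Treewidth 2.
Bags: B1 = {c, e, f}  B2 = {a, e, f}  B3 = {c, d, e}  B4 = {a, e, g}  B5 = {b, c, f}
Tree: B1–B2, B1–B3, B2–B4, B1–B5

The largest bag has 3 vertices, giving width 2; this decomposition certifies tw(G) ≤ 2. Conversely, {c, d, e} is a clique of size 3, and the vertices of any clique must share a bag in every tree decomposition; so some bag has ≥ 3 vertices and tw(G) ≥ 2. Hence tw(G) = 2 exactly.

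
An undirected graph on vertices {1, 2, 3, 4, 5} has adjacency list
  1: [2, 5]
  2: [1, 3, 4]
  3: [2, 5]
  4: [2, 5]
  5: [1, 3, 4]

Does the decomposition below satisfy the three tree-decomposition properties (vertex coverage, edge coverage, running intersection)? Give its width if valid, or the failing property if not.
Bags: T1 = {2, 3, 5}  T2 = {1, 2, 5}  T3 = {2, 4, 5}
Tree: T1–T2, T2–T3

Vertex coverage: the bags together contain {1, 2, 3, 4, 5}, the full vertex set. Edge coverage: each edge of G has both endpoints in at least one bag. Running intersection: for every vertex, the bags containing it form a connected subtree. All three properties hold, so this is a valid tree decomposition of width max|bag| − 1 = 2, and hence tw(G) ≤ 2.

Yes; width 2.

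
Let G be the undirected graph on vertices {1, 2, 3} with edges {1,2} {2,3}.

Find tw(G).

1

A width-1 tree decomposition is:
Bags: B1 = {1, 2}  B2 = {2, 3}
Tree: B1–B2
Every bag has size at most 2, so the width is 2 − 1 = 1 and tw(G) ≤ 1. Any graph with an edge has treewidth ≥ 1, and G has the edge 1–2. Therefore the treewidth is 1.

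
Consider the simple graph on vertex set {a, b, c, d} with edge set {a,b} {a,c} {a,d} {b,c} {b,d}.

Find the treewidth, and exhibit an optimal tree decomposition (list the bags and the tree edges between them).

Treewidth 2.
Bags: B1 = {a, b, d}  B2 = {a, b, c}
Tree: B1–B2

Each bag holds 3 vertices, so the decomposition has width 2, which upper-bounds the treewidth. Conversely, {a, b, d} is a clique of size 3, and the vertices of any clique must share a bag in every tree decomposition; so some bag has ≥ 3 vertices and tw(G) ≥ 2. Hence tw(G) = 2 exactly.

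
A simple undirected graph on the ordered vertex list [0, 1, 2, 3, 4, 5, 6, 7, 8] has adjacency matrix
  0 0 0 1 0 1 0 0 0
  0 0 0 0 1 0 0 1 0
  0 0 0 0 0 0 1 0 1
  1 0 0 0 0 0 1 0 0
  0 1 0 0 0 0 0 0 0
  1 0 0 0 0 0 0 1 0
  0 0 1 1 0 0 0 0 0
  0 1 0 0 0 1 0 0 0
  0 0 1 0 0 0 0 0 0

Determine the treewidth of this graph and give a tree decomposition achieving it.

Treewidth 1.
Bags: B1 = {2, 8}  B2 = {2, 6}  B3 = {3, 6}  B4 = {0, 3}  B5 = {0, 5}  B6 = {5, 7}  B7 = {1, 7}  B8 = {1, 4}
Tree: B1–B2, B2–B3, B3–B4, B4–B5, B5–B6, B6–B7, B7–B8

Every bag has size at most 2, so the width is 2 − 1 = 1 and tw(G) ≤ 1. Since G has at least one edge (e.g. 8–2), it is not an edgeless graph, so tw(G) ≥ 1. The upper and lower bounds meet at 1, so that is the treewidth.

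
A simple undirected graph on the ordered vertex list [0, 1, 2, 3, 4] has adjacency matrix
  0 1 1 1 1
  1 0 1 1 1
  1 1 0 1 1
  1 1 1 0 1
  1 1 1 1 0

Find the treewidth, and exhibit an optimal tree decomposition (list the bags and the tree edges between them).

With just one bag of size 5, the width is 5 − 1 = 4, so tw(G) ≤ 4. On the other hand G contains the 5-clique {0, 1, 2, 3, 4}. A clique must lie in a single bag of any decomposition, so no decomposition can have width below 4. Hence tw(G) = 4 exactly.

Treewidth 4.
Bags: B1 = {0, 1, 2, 3, 4}
Tree: (single bag)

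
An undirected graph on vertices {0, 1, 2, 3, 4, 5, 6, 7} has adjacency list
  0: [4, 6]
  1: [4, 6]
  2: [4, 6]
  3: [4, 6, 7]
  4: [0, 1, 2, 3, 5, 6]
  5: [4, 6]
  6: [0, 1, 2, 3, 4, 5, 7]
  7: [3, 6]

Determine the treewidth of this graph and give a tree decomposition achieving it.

Treewidth 2.
One such decomposition:
Bags: B1 = {2, 4, 6}  B2 = {4, 5, 6}  B3 = {3, 4, 6}  B4 = {0, 4, 6}  B5 = {1, 4, 6}  B6 = {3, 6, 7}
Tree: B1–B2, B2–B3, B1–B4, B2–B5, B3–B6

Each bag holds 3 vertices, so the decomposition has width 2, which upper-bounds the treewidth. On the other hand G contains the 3-clique {0, 4, 6}. A clique must lie in a single bag of any decomposition, so no decomposition can have width below 2. The upper and lower bounds meet at 2, so that is the treewidth.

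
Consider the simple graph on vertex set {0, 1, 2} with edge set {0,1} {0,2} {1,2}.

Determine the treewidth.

2

A width-2 tree decomposition is:
Bags: B1 = {0, 1, 2}
Tree: (single bag)
A single bag containing all 3 vertices is trivially a valid decomposition of width 2. For the lower bound, the 3 vertices {0, 1, 2} are pairwise adjacent, and any tree decomposition puts a clique entirely inside one bag — forcing width ≥ 2. Combining the bounds, tw(G) = 2.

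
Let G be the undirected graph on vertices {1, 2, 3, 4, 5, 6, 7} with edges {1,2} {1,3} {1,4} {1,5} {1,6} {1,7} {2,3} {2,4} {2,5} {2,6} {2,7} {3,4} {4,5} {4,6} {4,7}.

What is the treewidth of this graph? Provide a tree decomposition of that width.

Treewidth 3.
One optimal decomposition is:
Bags: B1 = {1, 2, 3, 4}  B2 = {1, 2, 4, 5}  B3 = {1, 2, 4, 7}  B4 = {1, 2, 4, 6}
Tree: B1–B2, B2–B3, B1–B4

Every bag has size at most 4, so the width is 4 − 1 = 3 and tw(G) ≤ 3. Conversely, {1, 2, 3, 4} is a clique of size 4, and the vertices of any clique must share a bag in every tree decomposition; so some bag has ≥ 4 vertices and tw(G) ≥ 3. Combining the bounds, tw(G) = 3.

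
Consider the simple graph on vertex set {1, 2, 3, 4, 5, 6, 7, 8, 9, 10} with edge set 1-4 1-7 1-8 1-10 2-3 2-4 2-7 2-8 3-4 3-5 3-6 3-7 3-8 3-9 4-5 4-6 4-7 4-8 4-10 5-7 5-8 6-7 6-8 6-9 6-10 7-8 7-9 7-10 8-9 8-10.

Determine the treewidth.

A width-4 tree decomposition is:
Bags: B1 = {3, 4, 6, 7, 8}  B2 = {2, 3, 4, 7, 8}  B3 = {3, 6, 7, 8, 9}  B4 = {3, 4, 5, 7, 8}  B5 = {4, 6, 7, 8, 10}  B6 = {1, 4, 7, 8, 10}
Tree: B1–B2, B1–B3, B1–B4, B1–B5, B5–B6
The largest bag has 5 vertices, giving width 4; this decomposition certifies tw(G) ≤ 4. On the other hand G contains the 5-clique {3, 6, 7, 8, 9}. A clique must lie in a single bag of any decomposition, so no decomposition can have width below 4. Hence tw(G) = 4 exactly.

4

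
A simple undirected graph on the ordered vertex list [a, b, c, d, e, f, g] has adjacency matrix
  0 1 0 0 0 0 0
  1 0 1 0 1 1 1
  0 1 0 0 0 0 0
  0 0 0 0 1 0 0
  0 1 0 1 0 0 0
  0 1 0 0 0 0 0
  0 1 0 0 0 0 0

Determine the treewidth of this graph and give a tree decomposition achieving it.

Treewidth 1.
One such decomposition:
Bags: B1 = {a, b}  B2 = {b, f}  B3 = {b, e}  B4 = {d, e}  B5 = {b, c}  B6 = {b, g}
Tree: B1–B2, B1–B3, B3–B4, B2–B5, B1–B6

Every bag has size at most 2, so the width is 2 − 1 = 1 and tw(G) ≤ 1. Any graph with an edge has treewidth ≥ 1, and G has the edge b–a. Combining the bounds, tw(G) = 1.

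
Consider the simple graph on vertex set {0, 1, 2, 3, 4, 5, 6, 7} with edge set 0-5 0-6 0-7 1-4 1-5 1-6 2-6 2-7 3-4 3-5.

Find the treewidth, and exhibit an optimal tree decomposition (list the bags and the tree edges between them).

Treewidth 2.
One such decomposition:
Bags: B1 = {3, 4, 5}  B2 = {1, 4, 5}  B3 = {0, 1, 5}  B4 = {0, 1, 6}  B5 = {0, 6, 7}  B6 = {2, 6, 7}
Tree: B1–B2, B2–B3, B3–B4, B4–B5, B5–B6

Each bag holds 3 vertices, so the decomposition has width 2, which upper-bounds the treewidth. For the lower bound, G contains the cycle 3–4–1–5–3, so G is not a forest; only forests have treewidth ≤ 1, hence tw(G) ≥ 2. Hence tw(G) = 2 exactly.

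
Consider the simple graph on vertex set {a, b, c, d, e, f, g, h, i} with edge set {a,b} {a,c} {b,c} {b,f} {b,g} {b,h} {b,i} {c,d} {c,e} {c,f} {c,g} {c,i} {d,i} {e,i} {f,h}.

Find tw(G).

A width-2 tree decomposition is:
Bags: B1 = {c, d, i}  B2 = {b, c, i}  B3 = {b, c, f}  B4 = {c, e, i}  B5 = {b, f, h}  B6 = {b, c, g}  B7 = {a, b, c}
Tree: B1–B2, B2–B3, B1–B4, B3–B5, B3–B6, B6–B7
The largest bag has 3 vertices, giving width 2; this decomposition certifies tw(G) ≤ 2. For the lower bound, the 3 vertices {b, f, h} are pairwise adjacent, and any tree decomposition puts a clique entirely inside one bag — forcing width ≥ 2. Therefore the treewidth is 2.

2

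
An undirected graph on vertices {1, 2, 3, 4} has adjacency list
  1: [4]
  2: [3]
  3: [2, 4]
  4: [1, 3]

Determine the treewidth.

1

A width-1 tree decomposition is:
Bags: B1 = {2, 3}  B2 = {3, 4}  B3 = {1, 4}
Tree: B1–B2, B2–B3
The largest bag has 2 vertices, giving width 1; this decomposition certifies tw(G) ≤ 1. G has an edge, so its treewidth is at least 1. Hence tw(G) = 1 exactly.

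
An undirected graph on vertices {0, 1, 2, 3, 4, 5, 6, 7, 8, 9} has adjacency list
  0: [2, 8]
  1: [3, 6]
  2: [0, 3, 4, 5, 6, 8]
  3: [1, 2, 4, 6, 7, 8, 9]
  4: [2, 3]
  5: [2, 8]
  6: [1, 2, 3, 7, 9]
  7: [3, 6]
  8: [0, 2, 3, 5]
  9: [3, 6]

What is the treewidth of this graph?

A width-2 tree decomposition is:
Bags: B1 = {2, 3, 6}  B2 = {2, 3, 8}  B3 = {2, 5, 8}  B4 = {0, 2, 8}  B5 = {3, 6, 7}  B6 = {2, 3, 4}  B7 = {3, 6, 9}  B8 = {1, 3, 6}
Tree: B1–B2, B2–B3, B3–B4, B1–B5, B1–B6, B1–B7, B7–B8
Each bag holds 3 vertices, so the decomposition has width 2, which upper-bounds the treewidth. On the other hand G contains the 3-clique {0, 2, 8}. A clique must lie in a single bag of any decomposition, so no decomposition can have width below 2. Therefore the treewidth is 2.

2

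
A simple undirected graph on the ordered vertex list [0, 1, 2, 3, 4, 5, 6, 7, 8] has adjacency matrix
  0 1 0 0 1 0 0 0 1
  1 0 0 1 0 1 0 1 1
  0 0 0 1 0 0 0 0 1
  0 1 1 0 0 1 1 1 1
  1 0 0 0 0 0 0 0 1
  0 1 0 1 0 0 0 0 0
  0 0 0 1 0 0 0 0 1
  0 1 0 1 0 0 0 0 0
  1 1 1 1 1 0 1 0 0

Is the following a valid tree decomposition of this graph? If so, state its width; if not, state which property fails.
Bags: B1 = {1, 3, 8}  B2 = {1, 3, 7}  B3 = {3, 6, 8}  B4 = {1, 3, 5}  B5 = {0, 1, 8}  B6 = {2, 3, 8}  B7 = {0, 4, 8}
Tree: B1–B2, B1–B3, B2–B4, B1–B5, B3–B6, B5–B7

Yes; width 2.

Checking the three conditions: (i) the bags cover all of {0, 1, 2, 3, 4, 5, 6, 7, 8}; (ii) for each edge, some bag contains both endpoints; (iii) the bags containing any fixed vertex form a subtree. All hold, so the decomposition is valid with width 3 − 1 = 2.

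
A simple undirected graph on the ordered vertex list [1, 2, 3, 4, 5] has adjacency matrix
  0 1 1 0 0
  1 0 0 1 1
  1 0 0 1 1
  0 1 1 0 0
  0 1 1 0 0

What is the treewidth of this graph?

2

A width-2 tree decomposition is:
Bags: B1 = {1, 2, 3}  B2 = {2, 3, 5}  B3 = {2, 3, 4}
Tree: B1–B2, B2–B3
Every bag has size at most 3, so the width is 3 − 1 = 2 and tw(G) ≤ 2. For the lower bound, G contains the cycle 1–2–5–3–1, so G is not a forest; only forests have treewidth ≤ 1, hence tw(G) ≥ 2. Hence tw(G) = 2 exactly.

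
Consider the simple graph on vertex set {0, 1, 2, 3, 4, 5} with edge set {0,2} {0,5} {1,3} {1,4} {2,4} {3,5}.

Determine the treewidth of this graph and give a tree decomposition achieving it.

Each bag holds 3 vertices, so the decomposition has width 2, which upper-bounds the treewidth. Since 3–5–0–2–4–1–3 is a cycle in G, G is not acyclic. Forests are exactly the graphs of treewidth ≤ 1, so tw(G) ≥ 2. The upper and lower bounds meet at 2, so that is the treewidth.

Treewidth 2.
One such decomposition:
Bags: B1 = {0, 3, 5}  B2 = {0, 2, 3}  B3 = {2, 3, 4}  B4 = {1, 3, 4}
Tree: B1–B2, B2–B3, B3–B4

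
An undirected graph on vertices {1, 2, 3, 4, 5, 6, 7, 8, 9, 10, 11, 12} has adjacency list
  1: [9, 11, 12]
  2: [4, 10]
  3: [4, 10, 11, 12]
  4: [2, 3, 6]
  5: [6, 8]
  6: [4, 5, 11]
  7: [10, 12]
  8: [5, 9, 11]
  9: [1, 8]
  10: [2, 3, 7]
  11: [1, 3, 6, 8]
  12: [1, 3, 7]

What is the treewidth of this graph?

3

A width-3 tree decomposition is:
Bags: B1 = {5, 6, 8, 9}  B2 = {6, 8, 9, 11}  B3 = {1, 6, 9, 11}  B4 = {1, 4, 6, 11}  B5 = {1, 3, 4, 11}  B6 = {1, 3, 4, 12}  B7 = {2, 3, 4, 12}  B8 = {2, 3, 10, 12}  B9 = {2, 7, 10, 12}
Tree: B1–B2, B2–B3, B3–B4, B4–B5, B5–B6, B6–B7, B7–B8, B8–B9
Every bag has size at most 4, so the width is 4 − 1 = 3 and tw(G) ≤ 3. For the lower bound: the 4 vertex sets {5,8,9}, {6}, {11}, {1,3,4,12} are disjoint, each induces a connected subgraph, and every pair is joined by at least one edge of G. Contracting each set to a single vertex therefore yields K_{4} as a minor, and since treewidth is minor-monotone, tw(G) ≥ tw(K_{4}) = 3. The upper and lower bounds meet at 3, so that is the treewidth.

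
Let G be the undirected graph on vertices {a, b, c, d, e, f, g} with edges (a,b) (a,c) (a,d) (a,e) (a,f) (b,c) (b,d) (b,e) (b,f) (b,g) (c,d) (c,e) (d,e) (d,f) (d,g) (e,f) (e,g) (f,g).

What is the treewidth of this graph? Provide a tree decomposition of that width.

Treewidth 4.
One such decomposition:
Bags: B1 = {a, b, d, e, f}  B2 = {b, d, e, f, g}  B3 = {a, b, c, d, e}
Tree: B1–B2, B1–B3

Every bag has size at most 5, so the width is 5 − 1 = 4 and tw(G) ≤ 4. On the other hand G contains the 5-clique {a, b, c, d, e}. A clique must lie in a single bag of any decomposition, so no decomposition can have width below 4. Combining the bounds, tw(G) = 4.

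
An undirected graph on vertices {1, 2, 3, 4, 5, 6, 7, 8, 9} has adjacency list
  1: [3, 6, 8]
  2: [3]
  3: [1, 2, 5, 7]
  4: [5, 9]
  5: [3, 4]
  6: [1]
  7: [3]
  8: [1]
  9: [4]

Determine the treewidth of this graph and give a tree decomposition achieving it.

Every bag has size at most 2, so the width is 2 − 1 = 1 and tw(G) ≤ 1. G has an edge, so its treewidth is at least 1. Combining the bounds, tw(G) = 1.

Treewidth 1.
One optimal decomposition is:
Bags: B1 = {3, 5}  B2 = {3, 7}  B3 = {1, 3}  B4 = {2, 3}  B5 = {4, 5}  B6 = {1, 6}  B7 = {1, 8}  B8 = {4, 9}
Tree: B1–B2, B1–B3, B2–B4, B1–B5, B3–B6, B6–B7, B5–B8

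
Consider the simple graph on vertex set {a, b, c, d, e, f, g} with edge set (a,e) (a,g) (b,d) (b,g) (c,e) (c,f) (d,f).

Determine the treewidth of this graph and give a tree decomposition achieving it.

Treewidth 2.
Bags: B1 = {b, d, f}  B2 = {b, c, f}  B3 = {b, c, e}  B4 = {a, b, e}  B5 = {a, b, g}
Tree: B1–B2, B2–B3, B3–B4, B4–B5

Each bag holds 3 vertices, so the decomposition has width 2, which upper-bounds the treewidth. The edges b–d–f–c–e–a–g–b form a cycle, so G is not a tree and its treewidth is at least 2. Hence tw(G) = 2 exactly.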